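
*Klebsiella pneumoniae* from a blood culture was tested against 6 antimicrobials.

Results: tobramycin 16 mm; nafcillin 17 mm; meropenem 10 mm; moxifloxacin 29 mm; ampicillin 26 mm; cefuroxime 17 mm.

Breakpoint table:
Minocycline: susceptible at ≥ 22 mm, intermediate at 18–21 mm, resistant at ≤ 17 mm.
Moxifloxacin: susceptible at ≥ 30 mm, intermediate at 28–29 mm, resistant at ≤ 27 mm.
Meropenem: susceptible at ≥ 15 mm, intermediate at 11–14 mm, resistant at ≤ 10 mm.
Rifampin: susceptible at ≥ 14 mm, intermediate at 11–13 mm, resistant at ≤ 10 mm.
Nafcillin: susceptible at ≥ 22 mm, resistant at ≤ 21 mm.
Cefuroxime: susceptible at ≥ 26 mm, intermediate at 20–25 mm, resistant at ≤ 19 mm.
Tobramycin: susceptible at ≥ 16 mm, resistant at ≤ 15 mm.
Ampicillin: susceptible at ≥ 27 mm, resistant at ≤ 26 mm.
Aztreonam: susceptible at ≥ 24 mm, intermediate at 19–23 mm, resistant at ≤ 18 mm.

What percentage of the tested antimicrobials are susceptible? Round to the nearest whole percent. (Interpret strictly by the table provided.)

Tobramycin: 16 mm is ≥ 16 mm — susceptible
Nafcillin (17 mm) ≤ 21 mm — resistant
Meropenem (10 mm) ≤ 10 mm → Resistant
Moxifloxacin: 29 mm is in 28–29 mm — Intermediate
Ampicillin (26 mm) ≤ 26 mm — Resistant
Cefuroxime (17 mm) ≤ 19 mm ⇒ R
Susceptible: 1/6

17%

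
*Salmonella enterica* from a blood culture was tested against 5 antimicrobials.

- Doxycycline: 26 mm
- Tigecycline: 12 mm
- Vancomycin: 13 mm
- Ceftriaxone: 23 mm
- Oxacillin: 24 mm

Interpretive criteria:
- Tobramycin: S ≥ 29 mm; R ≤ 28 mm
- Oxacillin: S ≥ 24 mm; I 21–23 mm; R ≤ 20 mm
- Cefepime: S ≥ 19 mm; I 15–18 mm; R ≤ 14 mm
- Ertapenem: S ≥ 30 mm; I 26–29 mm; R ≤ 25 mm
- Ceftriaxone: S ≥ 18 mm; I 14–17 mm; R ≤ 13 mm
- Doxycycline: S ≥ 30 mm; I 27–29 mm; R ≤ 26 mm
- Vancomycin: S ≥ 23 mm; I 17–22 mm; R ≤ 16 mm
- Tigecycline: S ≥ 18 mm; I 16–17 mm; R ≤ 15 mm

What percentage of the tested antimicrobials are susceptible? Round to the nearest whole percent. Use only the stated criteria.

Doxycycline (26 mm) ≤ 26 mm ⇒ Resistant
Tigecycline: 12 mm is ≤ 15 mm → R
Vancomycin: 13 mm is ≤ 16 mm → resistant
Ceftriaxone 23 mm: ≥ 18 mm ⇒ S
Oxacillin: 24 mm is ≥ 24 mm → Susceptible
Susceptible: 2/5

40%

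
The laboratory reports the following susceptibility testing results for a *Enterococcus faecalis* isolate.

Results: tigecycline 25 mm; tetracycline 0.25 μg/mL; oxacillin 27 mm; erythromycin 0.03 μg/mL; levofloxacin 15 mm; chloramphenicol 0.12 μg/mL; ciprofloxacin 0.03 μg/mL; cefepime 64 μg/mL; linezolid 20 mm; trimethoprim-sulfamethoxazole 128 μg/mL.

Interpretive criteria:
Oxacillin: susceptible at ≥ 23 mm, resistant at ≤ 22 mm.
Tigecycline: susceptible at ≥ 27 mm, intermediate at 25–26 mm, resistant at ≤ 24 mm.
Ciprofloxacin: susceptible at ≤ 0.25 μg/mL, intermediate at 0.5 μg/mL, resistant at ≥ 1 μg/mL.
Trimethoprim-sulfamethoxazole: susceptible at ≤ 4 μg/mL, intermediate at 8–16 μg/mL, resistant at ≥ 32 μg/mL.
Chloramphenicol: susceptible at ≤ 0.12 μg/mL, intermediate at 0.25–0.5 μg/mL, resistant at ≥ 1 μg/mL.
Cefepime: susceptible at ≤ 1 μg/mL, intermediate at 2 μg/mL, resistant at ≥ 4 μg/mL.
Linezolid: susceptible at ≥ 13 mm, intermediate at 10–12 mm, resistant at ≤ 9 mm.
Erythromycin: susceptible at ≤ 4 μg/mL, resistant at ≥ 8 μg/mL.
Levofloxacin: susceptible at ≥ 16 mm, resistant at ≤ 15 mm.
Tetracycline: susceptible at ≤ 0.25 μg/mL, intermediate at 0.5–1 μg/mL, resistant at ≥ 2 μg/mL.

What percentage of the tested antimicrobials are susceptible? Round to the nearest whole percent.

Tigecycline (25 mm) in 25–26 mm ⇒ I
Tetracycline: 0.25 μg/mL is ≤ 0.25 μg/mL → Susceptible
Oxacillin 27 mm: ≥ 23 mm ⇒ susceptible
Erythromycin 0.03 μg/mL: ≤ 4 μg/mL → Susceptible
Levofloxacin (15 mm) ≤ 15 mm — R
Chloramphenicol (0.12 μg/mL) ≤ 0.12 μg/mL → S
Ciprofloxacin 0.03 μg/mL: ≤ 0.25 μg/mL — Susceptible
Cefepime 64 μg/mL: ≥ 4 μg/mL — Resistant
Linezolid (20 mm) ≥ 13 mm ⇒ susceptible
Trimethoprim-sulfamethoxazole: 128 μg/mL is ≥ 32 μg/mL → resistant
Susceptible: 6/10

60%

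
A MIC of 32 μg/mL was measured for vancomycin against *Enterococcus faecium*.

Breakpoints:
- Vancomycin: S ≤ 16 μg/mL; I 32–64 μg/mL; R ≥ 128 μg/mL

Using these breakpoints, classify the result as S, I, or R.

I

Vancomycin (32 μg/mL) in 32–64 μg/mL ⇒ Intermediate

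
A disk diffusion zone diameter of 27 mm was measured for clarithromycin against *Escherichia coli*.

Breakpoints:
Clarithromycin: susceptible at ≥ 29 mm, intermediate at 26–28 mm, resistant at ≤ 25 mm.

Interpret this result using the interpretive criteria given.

Intermediate

Clarithromycin (27 mm) in 26–28 mm — I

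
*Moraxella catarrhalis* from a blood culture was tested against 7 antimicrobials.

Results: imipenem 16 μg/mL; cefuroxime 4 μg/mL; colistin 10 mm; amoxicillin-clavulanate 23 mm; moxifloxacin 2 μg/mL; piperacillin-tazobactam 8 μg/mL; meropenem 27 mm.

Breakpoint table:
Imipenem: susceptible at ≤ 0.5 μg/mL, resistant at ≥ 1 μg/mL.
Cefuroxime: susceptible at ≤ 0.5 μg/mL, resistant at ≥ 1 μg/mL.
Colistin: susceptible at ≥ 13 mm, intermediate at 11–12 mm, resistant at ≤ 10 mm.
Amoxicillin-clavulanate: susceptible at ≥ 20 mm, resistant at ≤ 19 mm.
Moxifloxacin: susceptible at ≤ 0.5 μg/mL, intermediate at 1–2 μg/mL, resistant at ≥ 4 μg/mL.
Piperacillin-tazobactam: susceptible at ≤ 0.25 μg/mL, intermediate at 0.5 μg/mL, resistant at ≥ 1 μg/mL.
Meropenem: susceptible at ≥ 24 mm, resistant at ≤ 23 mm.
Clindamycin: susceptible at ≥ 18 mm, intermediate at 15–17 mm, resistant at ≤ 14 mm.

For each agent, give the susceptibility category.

R, R, R, S, I, R, S

Imipenem 16 μg/mL: ≥ 1 μg/mL ⇒ resistant
Cefuroxime (4 μg/mL) ≥ 1 μg/mL — resistant
Colistin 10 mm: ≤ 10 mm — R
Amoxicillin-clavulanate (23 mm) ≥ 20 mm → S
Moxifloxacin: 2 μg/mL is in 1–2 μg/mL — intermediate
Piperacillin-tazobactam (8 μg/mL) ≥ 1 μg/mL → R
Meropenem: 27 mm is ≥ 24 mm — S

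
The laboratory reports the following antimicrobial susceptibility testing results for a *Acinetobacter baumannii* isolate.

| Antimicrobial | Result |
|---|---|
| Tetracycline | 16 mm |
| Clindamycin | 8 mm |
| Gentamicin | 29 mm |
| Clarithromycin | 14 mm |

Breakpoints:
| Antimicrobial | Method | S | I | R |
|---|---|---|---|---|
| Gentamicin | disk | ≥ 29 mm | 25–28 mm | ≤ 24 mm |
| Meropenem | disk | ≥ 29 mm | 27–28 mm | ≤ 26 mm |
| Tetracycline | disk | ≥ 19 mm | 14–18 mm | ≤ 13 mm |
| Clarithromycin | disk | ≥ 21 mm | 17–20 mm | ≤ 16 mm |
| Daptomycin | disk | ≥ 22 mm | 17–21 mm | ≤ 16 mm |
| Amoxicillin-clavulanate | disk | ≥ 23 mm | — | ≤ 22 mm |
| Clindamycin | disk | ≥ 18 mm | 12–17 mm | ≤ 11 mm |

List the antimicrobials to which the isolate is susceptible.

Tetracycline (16 mm) in 14–18 mm ⇒ I
Clindamycin (8 mm) ≤ 11 mm → R
Gentamicin 29 mm: ≥ 29 mm → S
Clarithromycin 14 mm: ≤ 16 mm ⇒ Resistant

gentamicin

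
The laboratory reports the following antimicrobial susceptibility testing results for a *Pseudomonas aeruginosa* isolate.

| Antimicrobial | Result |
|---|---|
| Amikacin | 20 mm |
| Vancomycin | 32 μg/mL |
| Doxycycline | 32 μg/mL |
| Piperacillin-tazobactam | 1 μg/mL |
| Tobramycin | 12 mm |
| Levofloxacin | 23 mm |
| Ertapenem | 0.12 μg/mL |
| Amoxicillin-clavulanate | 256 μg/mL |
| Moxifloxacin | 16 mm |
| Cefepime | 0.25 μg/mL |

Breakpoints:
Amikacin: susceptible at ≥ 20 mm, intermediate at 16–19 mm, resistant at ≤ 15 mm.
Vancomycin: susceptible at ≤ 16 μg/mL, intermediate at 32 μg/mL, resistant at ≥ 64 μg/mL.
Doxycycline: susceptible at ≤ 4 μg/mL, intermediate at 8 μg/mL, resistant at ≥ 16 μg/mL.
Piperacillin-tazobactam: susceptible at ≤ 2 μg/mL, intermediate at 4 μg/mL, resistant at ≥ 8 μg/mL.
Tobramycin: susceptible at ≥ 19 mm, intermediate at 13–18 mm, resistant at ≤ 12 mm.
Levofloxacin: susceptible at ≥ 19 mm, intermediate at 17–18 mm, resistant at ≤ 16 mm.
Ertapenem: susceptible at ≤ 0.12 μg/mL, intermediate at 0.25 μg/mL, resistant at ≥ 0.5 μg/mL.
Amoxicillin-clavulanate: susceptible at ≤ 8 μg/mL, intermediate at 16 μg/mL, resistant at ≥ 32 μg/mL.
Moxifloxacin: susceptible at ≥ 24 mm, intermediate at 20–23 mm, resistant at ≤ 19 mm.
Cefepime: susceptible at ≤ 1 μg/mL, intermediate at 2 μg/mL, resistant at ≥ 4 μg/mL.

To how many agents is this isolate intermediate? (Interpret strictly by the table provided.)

Amikacin 20 mm: ≥ 20 mm → S
Vancomycin 32 μg/mL: = 32 μg/mL ⇒ I
Doxycycline: 32 μg/mL is ≥ 16 μg/mL ⇒ Resistant
Piperacillin-tazobactam (1 μg/mL) ≤ 2 μg/mL → Susceptible
Tobramycin: 12 mm is ≤ 12 mm ⇒ Resistant
Levofloxacin: 23 mm is ≥ 19 mm ⇒ Susceptible
Ertapenem: 0.12 μg/mL is ≤ 0.12 μg/mL ⇒ S
Amoxicillin-clavulanate: 256 μg/mL is ≥ 32 μg/mL → R
Moxifloxacin 16 mm: ≤ 19 mm ⇒ resistant
Cefepime 0.25 μg/mL: ≤ 1 μg/mL — Susceptible
Intermediate: 1

1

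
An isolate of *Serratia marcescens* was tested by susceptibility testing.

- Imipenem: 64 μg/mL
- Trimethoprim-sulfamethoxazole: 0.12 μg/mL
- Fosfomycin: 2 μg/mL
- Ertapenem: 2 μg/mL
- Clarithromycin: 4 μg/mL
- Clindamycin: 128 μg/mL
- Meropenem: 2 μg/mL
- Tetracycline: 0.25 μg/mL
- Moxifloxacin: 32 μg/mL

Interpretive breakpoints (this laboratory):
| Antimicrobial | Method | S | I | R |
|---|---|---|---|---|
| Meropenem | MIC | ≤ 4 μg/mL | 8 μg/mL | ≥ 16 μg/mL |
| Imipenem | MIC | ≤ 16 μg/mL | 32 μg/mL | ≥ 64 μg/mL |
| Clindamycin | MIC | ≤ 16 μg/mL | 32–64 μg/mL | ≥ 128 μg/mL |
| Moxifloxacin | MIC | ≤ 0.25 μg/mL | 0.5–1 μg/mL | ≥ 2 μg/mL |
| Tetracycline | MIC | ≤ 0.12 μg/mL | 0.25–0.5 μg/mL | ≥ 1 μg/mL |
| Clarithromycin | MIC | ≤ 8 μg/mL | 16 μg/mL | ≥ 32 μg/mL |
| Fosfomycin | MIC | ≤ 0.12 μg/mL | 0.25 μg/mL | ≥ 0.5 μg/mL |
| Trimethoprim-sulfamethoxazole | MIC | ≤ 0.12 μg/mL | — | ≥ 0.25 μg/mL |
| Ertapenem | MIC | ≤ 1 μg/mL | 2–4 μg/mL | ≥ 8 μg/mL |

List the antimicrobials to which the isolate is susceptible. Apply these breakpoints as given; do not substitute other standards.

trimethoprim-sulfamethoxazole, clarithromycin, meropenem

Imipenem (64 μg/mL) ≥ 64 μg/mL — resistant
Trimethoprim-sulfamethoxazole 0.12 μg/mL: ≤ 0.12 μg/mL → S
Fosfomycin: 2 μg/mL is ≥ 0.5 μg/mL ⇒ resistant
Ertapenem (2 μg/mL) in 2–4 μg/mL — Intermediate
Clarithromycin: 4 μg/mL is ≤ 8 μg/mL → susceptible
Clindamycin 128 μg/mL: ≥ 128 μg/mL — R
Meropenem 2 μg/mL: ≤ 4 μg/mL → S
Tetracycline 0.25 μg/mL: in 0.25–0.5 μg/mL ⇒ intermediate
Moxifloxacin (32 μg/mL) ≥ 2 μg/mL ⇒ R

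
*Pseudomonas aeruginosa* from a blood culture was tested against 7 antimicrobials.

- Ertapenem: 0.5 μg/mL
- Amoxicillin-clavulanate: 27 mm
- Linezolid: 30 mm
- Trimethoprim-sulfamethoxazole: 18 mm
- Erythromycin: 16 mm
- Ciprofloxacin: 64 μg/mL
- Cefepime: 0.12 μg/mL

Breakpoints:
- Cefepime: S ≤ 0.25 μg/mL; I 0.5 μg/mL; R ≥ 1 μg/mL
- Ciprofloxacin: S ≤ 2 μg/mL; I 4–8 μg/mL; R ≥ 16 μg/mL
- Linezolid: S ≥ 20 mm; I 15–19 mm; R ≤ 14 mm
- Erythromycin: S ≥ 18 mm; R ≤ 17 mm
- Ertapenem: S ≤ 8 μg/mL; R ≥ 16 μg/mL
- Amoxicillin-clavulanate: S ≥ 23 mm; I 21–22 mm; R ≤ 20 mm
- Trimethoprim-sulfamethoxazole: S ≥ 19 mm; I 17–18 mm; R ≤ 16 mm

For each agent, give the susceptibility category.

S, S, S, I, R, R, S

Ertapenem: 0.5 μg/mL is ≤ 8 μg/mL ⇒ S
Amoxicillin-clavulanate: 27 mm is ≥ 23 mm ⇒ susceptible
Linezolid (30 mm) ≥ 20 mm → Susceptible
Trimethoprim-sulfamethoxazole 18 mm: in 17–18 mm → intermediate
Erythromycin 16 mm: ≤ 17 mm → resistant
Ciprofloxacin 64 μg/mL: ≥ 16 μg/mL → Resistant
Cefepime 0.12 μg/mL: ≤ 0.25 μg/mL ⇒ Susceptible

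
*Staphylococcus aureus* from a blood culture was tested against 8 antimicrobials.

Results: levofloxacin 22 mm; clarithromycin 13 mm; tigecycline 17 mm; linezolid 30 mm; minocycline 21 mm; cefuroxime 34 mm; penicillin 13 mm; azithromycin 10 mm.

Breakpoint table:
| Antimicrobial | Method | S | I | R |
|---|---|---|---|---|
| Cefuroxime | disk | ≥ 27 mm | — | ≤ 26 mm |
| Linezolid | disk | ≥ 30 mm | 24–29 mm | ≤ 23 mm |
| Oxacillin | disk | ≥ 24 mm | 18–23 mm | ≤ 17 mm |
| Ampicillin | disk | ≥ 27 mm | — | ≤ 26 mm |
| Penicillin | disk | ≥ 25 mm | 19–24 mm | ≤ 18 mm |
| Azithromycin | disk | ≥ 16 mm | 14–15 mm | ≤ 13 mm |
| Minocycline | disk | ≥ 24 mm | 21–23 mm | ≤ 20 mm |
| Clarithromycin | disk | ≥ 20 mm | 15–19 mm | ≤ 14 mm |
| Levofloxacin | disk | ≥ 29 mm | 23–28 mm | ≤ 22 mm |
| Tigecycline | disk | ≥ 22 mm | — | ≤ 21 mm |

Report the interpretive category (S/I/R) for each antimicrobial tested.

Levofloxacin: 22 mm is ≤ 22 mm ⇒ Resistant
Clarithromycin: 13 mm is ≤ 14 mm ⇒ Resistant
Tigecycline: 17 mm is ≤ 21 mm — R
Linezolid (30 mm) ≥ 30 mm ⇒ susceptible
Minocycline 21 mm: in 21–23 mm ⇒ I
Cefuroxime: 34 mm is ≥ 27 mm → Susceptible
Penicillin: 13 mm is ≤ 18 mm ⇒ Resistant
Azithromycin: 10 mm is ≤ 13 mm → R

R, R, R, S, I, S, R, R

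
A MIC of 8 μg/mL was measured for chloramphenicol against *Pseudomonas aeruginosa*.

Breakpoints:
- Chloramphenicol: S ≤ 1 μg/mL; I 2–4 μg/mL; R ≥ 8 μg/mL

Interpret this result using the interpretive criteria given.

Chloramphenicol (8 μg/mL) ≥ 8 μg/mL ⇒ resistant

Resistant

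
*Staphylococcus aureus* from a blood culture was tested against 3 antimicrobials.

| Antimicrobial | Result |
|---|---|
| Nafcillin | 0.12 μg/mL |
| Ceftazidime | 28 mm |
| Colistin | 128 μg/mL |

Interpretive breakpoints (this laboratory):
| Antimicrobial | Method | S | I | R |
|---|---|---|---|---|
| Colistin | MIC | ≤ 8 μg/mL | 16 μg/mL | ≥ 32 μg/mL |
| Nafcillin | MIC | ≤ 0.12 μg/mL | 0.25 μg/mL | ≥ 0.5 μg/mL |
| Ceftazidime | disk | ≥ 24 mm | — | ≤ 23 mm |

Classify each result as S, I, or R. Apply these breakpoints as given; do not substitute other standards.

S, S, R

Nafcillin (0.12 μg/mL) ≤ 0.12 μg/mL ⇒ susceptible
Ceftazidime 28 mm: ≥ 24 mm — Susceptible
Colistin: 128 μg/mL is ≥ 32 μg/mL → resistant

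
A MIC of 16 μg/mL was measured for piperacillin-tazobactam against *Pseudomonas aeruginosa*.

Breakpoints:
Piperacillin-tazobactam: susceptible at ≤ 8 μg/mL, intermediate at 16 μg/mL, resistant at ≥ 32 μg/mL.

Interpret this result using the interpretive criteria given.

Piperacillin-tazobactam (16 μg/mL) = 16 μg/mL — intermediate

Intermediate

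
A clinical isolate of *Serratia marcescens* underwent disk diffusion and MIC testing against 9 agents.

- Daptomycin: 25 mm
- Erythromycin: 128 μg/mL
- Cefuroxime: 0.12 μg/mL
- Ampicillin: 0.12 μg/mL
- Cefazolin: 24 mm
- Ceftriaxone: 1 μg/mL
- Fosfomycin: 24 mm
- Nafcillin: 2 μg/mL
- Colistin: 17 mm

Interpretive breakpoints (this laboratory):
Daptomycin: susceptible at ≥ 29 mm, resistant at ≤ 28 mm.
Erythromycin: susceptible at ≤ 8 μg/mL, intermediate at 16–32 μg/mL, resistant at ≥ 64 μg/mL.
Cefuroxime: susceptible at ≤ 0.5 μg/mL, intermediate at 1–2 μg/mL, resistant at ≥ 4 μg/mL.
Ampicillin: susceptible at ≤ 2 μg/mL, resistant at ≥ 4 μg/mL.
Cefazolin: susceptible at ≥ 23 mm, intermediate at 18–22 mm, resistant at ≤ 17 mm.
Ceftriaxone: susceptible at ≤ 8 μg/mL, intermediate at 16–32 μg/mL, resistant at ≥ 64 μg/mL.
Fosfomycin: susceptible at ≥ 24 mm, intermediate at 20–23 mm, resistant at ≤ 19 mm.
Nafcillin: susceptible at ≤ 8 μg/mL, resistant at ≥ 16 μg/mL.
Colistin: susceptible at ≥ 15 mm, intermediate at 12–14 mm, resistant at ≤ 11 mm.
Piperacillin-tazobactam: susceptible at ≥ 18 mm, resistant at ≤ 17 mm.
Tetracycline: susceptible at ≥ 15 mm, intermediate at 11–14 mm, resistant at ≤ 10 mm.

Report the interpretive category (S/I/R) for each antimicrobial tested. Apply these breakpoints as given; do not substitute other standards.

R, R, S, S, S, S, S, S, S

Daptomycin: 25 mm is ≤ 28 mm → Resistant
Erythromycin: 128 μg/mL is ≥ 64 μg/mL ⇒ resistant
Cefuroxime: 0.12 μg/mL is ≤ 0.5 μg/mL — Susceptible
Ampicillin: 0.12 μg/mL is ≤ 2 μg/mL → S
Cefazolin 24 mm: ≥ 23 mm — Susceptible
Ceftriaxone (1 μg/mL) ≤ 8 μg/mL ⇒ Susceptible
Fosfomycin 24 mm: ≥ 24 mm — susceptible
Nafcillin (2 μg/mL) ≤ 8 μg/mL — S
Colistin 17 mm: ≥ 15 mm → Susceptible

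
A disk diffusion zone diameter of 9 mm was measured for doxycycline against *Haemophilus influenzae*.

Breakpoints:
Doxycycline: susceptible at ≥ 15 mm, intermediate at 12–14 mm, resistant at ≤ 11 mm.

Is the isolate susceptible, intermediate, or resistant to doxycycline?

Resistant

Doxycycline 9 mm: ≤ 11 mm — Resistant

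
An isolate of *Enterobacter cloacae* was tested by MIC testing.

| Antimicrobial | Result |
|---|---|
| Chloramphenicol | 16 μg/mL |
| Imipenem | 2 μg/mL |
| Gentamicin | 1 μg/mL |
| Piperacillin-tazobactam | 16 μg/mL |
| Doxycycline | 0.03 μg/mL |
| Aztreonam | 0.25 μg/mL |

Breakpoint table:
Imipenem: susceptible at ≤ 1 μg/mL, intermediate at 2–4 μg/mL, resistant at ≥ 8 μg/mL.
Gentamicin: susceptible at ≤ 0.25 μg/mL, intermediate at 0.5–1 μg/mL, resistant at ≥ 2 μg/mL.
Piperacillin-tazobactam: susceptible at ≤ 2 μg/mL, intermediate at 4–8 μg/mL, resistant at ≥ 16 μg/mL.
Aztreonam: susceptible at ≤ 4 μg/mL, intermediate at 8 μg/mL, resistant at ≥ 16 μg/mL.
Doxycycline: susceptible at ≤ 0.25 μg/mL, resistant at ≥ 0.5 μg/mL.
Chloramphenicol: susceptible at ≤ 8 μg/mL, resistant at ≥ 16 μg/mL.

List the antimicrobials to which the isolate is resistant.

chloramphenicol, piperacillin-tazobactam

Chloramphenicol: 16 μg/mL is ≥ 16 μg/mL ⇒ Resistant
Imipenem 2 μg/mL: in 2–4 μg/mL → I
Gentamicin: 1 μg/mL is in 0.5–1 μg/mL → intermediate
Piperacillin-tazobactam (16 μg/mL) ≥ 16 μg/mL → R
Doxycycline: 0.03 μg/mL is ≤ 0.25 μg/mL ⇒ Susceptible
Aztreonam: 0.25 μg/mL is ≤ 4 μg/mL — susceptible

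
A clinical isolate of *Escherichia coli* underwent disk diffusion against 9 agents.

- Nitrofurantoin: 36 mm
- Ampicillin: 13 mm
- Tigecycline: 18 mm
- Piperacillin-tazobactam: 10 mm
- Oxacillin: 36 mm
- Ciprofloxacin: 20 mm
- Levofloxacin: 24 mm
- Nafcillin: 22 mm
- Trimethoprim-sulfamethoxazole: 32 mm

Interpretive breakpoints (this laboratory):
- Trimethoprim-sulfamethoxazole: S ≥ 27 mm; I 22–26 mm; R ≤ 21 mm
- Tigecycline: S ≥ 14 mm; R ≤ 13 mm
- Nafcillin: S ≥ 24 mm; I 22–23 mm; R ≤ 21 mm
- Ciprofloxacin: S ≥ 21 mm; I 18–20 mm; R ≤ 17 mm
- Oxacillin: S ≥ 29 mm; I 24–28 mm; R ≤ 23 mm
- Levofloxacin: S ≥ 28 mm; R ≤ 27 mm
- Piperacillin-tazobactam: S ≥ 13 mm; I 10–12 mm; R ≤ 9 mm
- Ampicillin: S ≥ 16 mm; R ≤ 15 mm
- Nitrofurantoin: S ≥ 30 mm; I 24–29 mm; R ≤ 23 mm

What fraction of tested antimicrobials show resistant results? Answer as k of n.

2 of 9

Nitrofurantoin: 36 mm is ≥ 30 mm → susceptible
Ampicillin: 13 mm is ≤ 15 mm → resistant
Tigecycline: 18 mm is ≥ 14 mm — susceptible
Piperacillin-tazobactam (10 mm) in 10–12 mm — Intermediate
Oxacillin: 36 mm is ≥ 29 mm — susceptible
Ciprofloxacin 20 mm: in 18–20 mm — intermediate
Levofloxacin: 24 mm is ≤ 27 mm ⇒ resistant
Nafcillin: 22 mm is in 22–23 mm ⇒ intermediate
Trimethoprim-sulfamethoxazole (32 mm) ≥ 27 mm ⇒ S
Resistant: 2/9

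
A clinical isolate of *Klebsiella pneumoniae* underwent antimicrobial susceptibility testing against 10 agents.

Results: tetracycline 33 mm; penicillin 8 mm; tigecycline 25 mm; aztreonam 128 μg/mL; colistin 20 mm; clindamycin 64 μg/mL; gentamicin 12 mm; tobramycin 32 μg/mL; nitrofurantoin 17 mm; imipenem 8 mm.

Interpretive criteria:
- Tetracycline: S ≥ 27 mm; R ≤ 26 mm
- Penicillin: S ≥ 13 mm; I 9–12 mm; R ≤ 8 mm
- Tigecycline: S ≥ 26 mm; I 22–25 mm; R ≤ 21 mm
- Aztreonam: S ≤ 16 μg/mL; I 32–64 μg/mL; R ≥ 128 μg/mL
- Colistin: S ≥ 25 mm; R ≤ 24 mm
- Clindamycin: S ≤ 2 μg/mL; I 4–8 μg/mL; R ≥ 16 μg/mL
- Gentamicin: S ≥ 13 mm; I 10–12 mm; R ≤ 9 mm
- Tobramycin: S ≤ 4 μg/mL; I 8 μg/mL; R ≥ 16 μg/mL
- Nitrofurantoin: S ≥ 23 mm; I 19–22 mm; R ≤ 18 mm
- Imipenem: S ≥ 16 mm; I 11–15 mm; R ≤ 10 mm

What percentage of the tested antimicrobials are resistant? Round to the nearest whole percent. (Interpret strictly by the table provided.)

70%

Tetracycline 33 mm: ≥ 27 mm → susceptible
Penicillin: 8 mm is ≤ 8 mm ⇒ resistant
Tigecycline 25 mm: in 22–25 mm — I
Aztreonam: 128 μg/mL is ≥ 128 μg/mL ⇒ R
Colistin: 20 mm is ≤ 24 mm — resistant
Clindamycin (64 μg/mL) ≥ 16 μg/mL → Resistant
Gentamicin 12 mm: in 10–12 mm ⇒ Intermediate
Tobramycin: 32 μg/mL is ≥ 16 μg/mL — Resistant
Nitrofurantoin: 17 mm is ≤ 18 mm — resistant
Imipenem (8 mm) ≤ 10 mm → resistant
Resistant: 7/10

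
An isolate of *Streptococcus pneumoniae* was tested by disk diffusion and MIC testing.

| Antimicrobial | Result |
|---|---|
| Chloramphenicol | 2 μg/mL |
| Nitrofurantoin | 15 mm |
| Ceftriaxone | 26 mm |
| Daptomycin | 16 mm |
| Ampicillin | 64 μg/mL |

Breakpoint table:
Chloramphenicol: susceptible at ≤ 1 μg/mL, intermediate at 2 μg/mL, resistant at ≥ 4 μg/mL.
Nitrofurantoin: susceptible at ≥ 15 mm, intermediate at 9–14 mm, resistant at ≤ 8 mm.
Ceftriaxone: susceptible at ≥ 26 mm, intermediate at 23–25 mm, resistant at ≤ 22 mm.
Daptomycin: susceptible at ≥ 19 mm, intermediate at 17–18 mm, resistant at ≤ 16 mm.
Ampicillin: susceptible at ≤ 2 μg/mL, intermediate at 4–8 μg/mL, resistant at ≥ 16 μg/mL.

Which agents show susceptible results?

Chloramphenicol 2 μg/mL: = 2 μg/mL — intermediate
Nitrofurantoin 15 mm: ≥ 15 mm → Susceptible
Ceftriaxone 26 mm: ≥ 26 mm — S
Daptomycin 16 mm: ≤ 16 mm ⇒ Resistant
Ampicillin: 64 μg/mL is ≥ 16 μg/mL → Resistant

nitrofurantoin, ceftriaxone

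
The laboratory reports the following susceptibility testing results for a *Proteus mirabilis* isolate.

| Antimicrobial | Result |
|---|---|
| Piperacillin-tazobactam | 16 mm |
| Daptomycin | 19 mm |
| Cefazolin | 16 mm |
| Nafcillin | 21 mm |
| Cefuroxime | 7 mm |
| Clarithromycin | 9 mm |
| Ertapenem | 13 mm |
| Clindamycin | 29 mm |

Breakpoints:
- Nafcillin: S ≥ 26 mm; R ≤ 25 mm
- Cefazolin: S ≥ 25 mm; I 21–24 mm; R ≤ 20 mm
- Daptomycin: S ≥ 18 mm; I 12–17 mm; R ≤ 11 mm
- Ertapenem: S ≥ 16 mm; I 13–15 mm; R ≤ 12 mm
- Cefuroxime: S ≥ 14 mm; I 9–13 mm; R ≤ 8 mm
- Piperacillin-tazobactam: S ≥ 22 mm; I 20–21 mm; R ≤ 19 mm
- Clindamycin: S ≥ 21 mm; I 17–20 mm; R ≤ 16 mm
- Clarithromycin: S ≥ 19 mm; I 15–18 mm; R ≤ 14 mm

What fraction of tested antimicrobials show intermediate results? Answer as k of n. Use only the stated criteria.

1 of 8

Piperacillin-tazobactam (16 mm) ≤ 19 mm → Resistant
Daptomycin (19 mm) ≥ 18 mm — Susceptible
Cefazolin: 16 mm is ≤ 20 mm — resistant
Nafcillin: 21 mm is ≤ 25 mm — resistant
Cefuroxime 7 mm: ≤ 8 mm ⇒ Resistant
Clarithromycin (9 mm) ≤ 14 mm ⇒ Resistant
Ertapenem: 13 mm is in 13–15 mm — intermediate
Clindamycin (29 mm) ≥ 21 mm ⇒ susceptible
Intermediate: 1/8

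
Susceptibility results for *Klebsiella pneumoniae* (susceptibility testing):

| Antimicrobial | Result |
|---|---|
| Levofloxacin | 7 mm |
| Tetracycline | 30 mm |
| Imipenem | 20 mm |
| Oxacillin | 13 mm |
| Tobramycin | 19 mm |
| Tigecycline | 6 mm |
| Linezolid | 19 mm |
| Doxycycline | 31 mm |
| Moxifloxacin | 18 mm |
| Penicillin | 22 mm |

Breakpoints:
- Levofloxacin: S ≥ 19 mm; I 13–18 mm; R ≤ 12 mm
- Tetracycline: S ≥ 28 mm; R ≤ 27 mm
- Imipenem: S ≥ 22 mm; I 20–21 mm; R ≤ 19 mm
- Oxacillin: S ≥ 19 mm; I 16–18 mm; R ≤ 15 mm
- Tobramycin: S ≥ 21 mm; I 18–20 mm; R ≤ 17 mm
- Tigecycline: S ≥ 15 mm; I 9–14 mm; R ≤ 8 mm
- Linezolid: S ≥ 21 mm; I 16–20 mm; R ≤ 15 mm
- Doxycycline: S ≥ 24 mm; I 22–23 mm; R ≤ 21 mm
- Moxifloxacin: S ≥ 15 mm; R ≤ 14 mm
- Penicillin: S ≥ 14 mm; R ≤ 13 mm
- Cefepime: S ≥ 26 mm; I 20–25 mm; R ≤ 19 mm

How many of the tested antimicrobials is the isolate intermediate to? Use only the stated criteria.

3

Levofloxacin (7 mm) ≤ 12 mm → resistant
Tetracycline (30 mm) ≥ 28 mm — susceptible
Imipenem: 20 mm is in 20–21 mm → intermediate
Oxacillin 13 mm: ≤ 15 mm — Resistant
Tobramycin (19 mm) in 18–20 mm → Intermediate
Tigecycline: 6 mm is ≤ 8 mm ⇒ resistant
Linezolid (19 mm) in 16–20 mm → Intermediate
Doxycycline (31 mm) ≥ 24 mm — susceptible
Moxifloxacin 18 mm: ≥ 15 mm — Susceptible
Penicillin: 22 mm is ≥ 14 mm — S
Intermediate: 3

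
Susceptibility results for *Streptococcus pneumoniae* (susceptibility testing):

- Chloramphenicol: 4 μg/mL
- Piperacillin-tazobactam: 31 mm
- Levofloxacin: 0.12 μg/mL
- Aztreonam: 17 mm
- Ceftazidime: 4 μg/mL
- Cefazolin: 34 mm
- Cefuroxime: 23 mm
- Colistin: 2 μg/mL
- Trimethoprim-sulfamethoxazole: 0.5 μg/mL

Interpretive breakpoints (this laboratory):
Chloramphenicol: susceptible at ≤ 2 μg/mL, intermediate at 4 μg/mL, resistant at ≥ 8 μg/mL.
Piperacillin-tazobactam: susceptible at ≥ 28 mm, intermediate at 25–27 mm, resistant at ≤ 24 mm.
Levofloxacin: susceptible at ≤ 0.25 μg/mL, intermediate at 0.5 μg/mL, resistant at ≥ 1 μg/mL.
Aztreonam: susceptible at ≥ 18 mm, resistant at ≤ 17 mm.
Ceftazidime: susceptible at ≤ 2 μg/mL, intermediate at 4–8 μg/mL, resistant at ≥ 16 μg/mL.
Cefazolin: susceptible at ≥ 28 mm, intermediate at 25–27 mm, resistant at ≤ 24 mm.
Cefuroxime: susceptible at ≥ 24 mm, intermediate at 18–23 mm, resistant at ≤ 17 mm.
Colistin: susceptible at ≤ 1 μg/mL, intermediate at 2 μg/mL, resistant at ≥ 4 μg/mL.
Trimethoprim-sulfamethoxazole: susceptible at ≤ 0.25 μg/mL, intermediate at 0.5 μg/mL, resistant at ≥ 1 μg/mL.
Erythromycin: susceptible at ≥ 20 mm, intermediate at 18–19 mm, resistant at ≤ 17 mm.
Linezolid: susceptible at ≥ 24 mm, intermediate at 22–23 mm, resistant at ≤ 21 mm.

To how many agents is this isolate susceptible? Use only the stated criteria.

Chloramphenicol: 4 μg/mL is = 4 μg/mL — I
Piperacillin-tazobactam 31 mm: ≥ 28 mm ⇒ susceptible
Levofloxacin (0.12 μg/mL) ≤ 0.25 μg/mL → Susceptible
Aztreonam 17 mm: ≤ 17 mm ⇒ Resistant
Ceftazidime: 4 μg/mL is in 4–8 μg/mL → intermediate
Cefazolin 34 mm: ≥ 28 mm → S
Cefuroxime (23 mm) in 18–23 mm — I
Colistin: 2 μg/mL is = 2 μg/mL ⇒ Intermediate
Trimethoprim-sulfamethoxazole: 0.5 μg/mL is = 0.5 μg/mL ⇒ I
Susceptible: 3

3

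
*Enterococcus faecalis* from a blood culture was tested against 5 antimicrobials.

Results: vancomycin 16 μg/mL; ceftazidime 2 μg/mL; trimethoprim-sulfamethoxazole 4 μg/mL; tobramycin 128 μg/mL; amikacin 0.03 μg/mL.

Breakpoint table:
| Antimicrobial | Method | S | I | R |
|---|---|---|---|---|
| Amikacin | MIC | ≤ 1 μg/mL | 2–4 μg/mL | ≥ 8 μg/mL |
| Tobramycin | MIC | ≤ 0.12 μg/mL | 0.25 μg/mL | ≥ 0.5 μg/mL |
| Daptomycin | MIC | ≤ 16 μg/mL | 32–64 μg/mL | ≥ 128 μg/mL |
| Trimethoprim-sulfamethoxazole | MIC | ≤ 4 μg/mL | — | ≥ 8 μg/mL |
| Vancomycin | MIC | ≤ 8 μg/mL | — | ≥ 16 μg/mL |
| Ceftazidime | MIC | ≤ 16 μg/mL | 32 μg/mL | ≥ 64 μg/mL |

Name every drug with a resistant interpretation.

Vancomycin 16 μg/mL: ≥ 16 μg/mL ⇒ Resistant
Ceftazidime: 2 μg/mL is ≤ 16 μg/mL → susceptible
Trimethoprim-sulfamethoxazole (4 μg/mL) ≤ 4 μg/mL ⇒ S
Tobramycin (128 μg/mL) ≥ 0.5 μg/mL ⇒ R
Amikacin: 0.03 μg/mL is ≤ 1 μg/mL ⇒ S

vancomycin, tobramycin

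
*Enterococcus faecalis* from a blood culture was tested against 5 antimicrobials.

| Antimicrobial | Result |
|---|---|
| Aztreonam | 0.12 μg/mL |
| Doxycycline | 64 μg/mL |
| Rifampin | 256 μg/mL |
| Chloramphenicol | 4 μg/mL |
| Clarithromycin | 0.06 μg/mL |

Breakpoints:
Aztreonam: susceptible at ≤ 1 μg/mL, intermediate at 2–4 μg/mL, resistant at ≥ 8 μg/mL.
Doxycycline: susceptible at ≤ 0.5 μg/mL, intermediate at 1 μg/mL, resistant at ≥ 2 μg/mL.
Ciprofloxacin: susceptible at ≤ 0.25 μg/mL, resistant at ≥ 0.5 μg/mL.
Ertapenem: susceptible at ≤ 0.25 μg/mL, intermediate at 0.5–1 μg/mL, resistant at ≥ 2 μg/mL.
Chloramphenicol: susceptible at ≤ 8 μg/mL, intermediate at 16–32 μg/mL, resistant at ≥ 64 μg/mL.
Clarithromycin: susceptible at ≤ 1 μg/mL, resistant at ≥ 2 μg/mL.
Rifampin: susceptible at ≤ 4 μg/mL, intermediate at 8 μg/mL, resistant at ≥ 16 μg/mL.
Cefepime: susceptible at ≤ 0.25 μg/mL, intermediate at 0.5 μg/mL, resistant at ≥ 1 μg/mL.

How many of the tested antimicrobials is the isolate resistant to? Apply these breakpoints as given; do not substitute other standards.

2

Aztreonam (0.12 μg/mL) ≤ 1 μg/mL — S
Doxycycline (64 μg/mL) ≥ 2 μg/mL → Resistant
Rifampin (256 μg/mL) ≥ 16 μg/mL → Resistant
Chloramphenicol 4 μg/mL: ≤ 8 μg/mL → susceptible
Clarithromycin 0.06 μg/mL: ≤ 1 μg/mL ⇒ S
Resistant: 2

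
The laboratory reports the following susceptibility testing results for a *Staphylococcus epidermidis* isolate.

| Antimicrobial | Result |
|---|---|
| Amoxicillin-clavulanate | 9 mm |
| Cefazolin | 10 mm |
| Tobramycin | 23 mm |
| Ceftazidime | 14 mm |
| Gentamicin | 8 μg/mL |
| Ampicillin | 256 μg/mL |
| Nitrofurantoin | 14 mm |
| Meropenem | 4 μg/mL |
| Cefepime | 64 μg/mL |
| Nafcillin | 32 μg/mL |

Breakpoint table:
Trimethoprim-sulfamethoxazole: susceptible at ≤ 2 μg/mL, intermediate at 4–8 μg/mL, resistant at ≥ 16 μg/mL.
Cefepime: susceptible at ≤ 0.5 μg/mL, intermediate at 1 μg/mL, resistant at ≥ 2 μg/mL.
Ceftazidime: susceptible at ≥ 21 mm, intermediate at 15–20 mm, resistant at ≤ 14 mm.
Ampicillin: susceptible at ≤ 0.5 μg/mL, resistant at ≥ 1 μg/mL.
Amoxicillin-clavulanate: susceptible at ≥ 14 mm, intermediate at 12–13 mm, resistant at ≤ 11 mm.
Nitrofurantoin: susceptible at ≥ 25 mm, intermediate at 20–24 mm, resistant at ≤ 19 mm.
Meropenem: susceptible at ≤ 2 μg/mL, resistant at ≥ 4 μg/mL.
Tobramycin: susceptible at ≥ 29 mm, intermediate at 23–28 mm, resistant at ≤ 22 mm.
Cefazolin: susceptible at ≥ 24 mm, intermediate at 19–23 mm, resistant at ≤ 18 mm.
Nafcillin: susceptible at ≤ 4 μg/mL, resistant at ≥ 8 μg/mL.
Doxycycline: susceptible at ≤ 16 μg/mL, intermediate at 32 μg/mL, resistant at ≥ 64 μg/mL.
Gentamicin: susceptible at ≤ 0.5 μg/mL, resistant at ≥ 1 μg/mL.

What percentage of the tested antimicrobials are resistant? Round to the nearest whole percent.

90%

Amoxicillin-clavulanate 9 mm: ≤ 11 mm ⇒ Resistant
Cefazolin (10 mm) ≤ 18 mm ⇒ resistant
Tobramycin 23 mm: in 23–28 mm ⇒ intermediate
Ceftazidime (14 mm) ≤ 14 mm → R
Gentamicin: 8 μg/mL is ≥ 1 μg/mL — Resistant
Ampicillin (256 μg/mL) ≥ 1 μg/mL ⇒ resistant
Nitrofurantoin: 14 mm is ≤ 19 mm ⇒ Resistant
Meropenem: 4 μg/mL is ≥ 4 μg/mL → Resistant
Cefepime: 64 μg/mL is ≥ 2 μg/mL → resistant
Nafcillin 32 μg/mL: ≥ 8 μg/mL → Resistant
Resistant: 9/10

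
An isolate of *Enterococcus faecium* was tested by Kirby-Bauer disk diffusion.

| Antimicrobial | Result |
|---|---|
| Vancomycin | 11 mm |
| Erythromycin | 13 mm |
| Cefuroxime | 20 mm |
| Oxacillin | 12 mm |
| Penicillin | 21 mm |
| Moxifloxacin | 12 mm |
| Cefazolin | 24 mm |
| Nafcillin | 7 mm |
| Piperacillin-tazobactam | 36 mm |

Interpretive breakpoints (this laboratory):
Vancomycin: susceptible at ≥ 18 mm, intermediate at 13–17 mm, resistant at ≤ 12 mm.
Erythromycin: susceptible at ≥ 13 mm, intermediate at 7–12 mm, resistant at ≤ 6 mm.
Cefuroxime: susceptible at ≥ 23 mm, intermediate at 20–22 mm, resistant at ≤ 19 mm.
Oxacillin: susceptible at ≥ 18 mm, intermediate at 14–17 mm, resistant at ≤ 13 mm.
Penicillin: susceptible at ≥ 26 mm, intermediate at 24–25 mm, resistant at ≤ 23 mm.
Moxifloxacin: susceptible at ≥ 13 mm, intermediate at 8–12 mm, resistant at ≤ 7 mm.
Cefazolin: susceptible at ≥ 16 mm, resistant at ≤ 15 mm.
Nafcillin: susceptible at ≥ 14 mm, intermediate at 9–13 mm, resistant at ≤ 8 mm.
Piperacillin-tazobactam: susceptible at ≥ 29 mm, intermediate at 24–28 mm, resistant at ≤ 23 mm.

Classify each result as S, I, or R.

Vancomycin: 11 mm is ≤ 12 mm → resistant
Erythromycin (13 mm) ≥ 13 mm ⇒ susceptible
Cefuroxime: 20 mm is in 20–22 mm ⇒ Intermediate
Oxacillin (12 mm) ≤ 13 mm ⇒ resistant
Penicillin 21 mm: ≤ 23 mm → Resistant
Moxifloxacin 12 mm: in 8–12 mm → I
Cefazolin 24 mm: ≥ 16 mm → S
Nafcillin (7 mm) ≤ 8 mm — R
Piperacillin-tazobactam: 36 mm is ≥ 29 mm — Susceptible

R, S, I, R, R, I, S, R, S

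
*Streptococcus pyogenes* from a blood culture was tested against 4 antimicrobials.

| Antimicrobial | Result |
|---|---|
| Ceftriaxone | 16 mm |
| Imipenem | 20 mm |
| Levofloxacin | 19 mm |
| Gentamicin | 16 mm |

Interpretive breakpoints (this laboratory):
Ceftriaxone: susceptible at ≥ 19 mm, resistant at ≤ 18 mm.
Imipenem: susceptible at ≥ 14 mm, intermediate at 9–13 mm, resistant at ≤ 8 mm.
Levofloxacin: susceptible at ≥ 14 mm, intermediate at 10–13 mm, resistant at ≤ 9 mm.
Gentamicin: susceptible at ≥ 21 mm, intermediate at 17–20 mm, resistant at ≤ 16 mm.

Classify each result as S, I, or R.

R, S, S, R

Ceftriaxone 16 mm: ≤ 18 mm ⇒ Resistant
Imipenem (20 mm) ≥ 14 mm → susceptible
Levofloxacin: 19 mm is ≥ 14 mm ⇒ S
Gentamicin 16 mm: ≤ 16 mm ⇒ Resistant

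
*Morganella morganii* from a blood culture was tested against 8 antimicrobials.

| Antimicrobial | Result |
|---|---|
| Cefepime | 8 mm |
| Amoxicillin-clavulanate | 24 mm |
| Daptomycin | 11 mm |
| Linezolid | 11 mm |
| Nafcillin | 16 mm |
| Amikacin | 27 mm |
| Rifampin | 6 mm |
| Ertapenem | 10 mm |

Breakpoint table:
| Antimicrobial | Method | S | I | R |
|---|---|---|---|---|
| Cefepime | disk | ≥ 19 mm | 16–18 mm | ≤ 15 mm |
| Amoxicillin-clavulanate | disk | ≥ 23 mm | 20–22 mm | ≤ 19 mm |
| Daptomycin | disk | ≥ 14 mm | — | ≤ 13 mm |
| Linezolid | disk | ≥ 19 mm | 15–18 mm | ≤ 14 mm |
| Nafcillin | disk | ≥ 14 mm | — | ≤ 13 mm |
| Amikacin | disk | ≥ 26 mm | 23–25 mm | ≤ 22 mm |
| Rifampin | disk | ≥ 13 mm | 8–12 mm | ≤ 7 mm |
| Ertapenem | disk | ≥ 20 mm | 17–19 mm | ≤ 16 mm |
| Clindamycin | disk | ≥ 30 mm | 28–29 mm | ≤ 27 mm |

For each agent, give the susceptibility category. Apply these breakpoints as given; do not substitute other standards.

Cefepime 8 mm: ≤ 15 mm → R
Amoxicillin-clavulanate (24 mm) ≥ 23 mm ⇒ S
Daptomycin: 11 mm is ≤ 13 mm → Resistant
Linezolid 11 mm: ≤ 14 mm → R
Nafcillin (16 mm) ≥ 14 mm — susceptible
Amikacin: 27 mm is ≥ 26 mm — susceptible
Rifampin 6 mm: ≤ 7 mm → resistant
Ertapenem (10 mm) ≤ 16 mm ⇒ R

R, S, R, R, S, S, R, R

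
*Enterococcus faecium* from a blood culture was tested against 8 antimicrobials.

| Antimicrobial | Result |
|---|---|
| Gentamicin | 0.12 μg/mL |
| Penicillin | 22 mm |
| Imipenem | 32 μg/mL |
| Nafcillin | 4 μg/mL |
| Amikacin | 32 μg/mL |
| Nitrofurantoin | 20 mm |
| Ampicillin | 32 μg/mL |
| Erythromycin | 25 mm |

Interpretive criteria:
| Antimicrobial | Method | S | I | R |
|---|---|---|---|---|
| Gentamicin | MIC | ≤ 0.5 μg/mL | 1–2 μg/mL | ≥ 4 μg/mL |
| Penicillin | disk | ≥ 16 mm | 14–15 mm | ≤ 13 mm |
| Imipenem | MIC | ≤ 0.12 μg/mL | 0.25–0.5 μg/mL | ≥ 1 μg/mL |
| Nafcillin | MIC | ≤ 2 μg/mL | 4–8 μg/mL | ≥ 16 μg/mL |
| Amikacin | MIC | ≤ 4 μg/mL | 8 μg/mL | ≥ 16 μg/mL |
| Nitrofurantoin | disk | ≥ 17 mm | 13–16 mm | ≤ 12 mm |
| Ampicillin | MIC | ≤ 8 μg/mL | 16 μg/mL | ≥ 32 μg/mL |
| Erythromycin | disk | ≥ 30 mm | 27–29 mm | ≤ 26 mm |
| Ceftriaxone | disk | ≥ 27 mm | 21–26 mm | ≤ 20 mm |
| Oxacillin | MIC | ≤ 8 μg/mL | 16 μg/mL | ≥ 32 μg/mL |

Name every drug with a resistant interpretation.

imipenem, amikacin, ampicillin, erythromycin

Gentamicin 0.12 μg/mL: ≤ 0.5 μg/mL ⇒ susceptible
Penicillin (22 mm) ≥ 16 mm → Susceptible
Imipenem 32 μg/mL: ≥ 1 μg/mL → resistant
Nafcillin 4 μg/mL: in 4–8 μg/mL → I
Amikacin 32 μg/mL: ≥ 16 μg/mL → R
Nitrofurantoin: 20 mm is ≥ 17 mm → S
Ampicillin 32 μg/mL: ≥ 32 μg/mL — R
Erythromycin 25 mm: ≤ 26 mm → resistant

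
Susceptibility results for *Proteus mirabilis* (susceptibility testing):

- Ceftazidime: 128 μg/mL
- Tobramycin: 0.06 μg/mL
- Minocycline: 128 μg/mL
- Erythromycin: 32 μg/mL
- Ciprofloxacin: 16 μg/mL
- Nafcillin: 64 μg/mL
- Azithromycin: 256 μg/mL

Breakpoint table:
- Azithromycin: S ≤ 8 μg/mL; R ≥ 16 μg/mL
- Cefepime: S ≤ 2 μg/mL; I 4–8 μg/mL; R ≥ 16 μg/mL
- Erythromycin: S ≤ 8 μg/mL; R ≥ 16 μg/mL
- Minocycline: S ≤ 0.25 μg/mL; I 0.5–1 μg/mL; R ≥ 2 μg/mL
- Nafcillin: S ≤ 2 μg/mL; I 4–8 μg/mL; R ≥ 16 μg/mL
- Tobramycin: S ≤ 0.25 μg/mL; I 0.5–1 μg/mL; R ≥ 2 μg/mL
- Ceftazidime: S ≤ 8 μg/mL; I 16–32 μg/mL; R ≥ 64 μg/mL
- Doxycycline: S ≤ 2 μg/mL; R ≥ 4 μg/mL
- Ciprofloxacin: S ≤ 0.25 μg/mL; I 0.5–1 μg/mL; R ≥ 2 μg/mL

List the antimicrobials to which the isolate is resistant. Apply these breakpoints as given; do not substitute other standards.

ceftazidime, minocycline, erythromycin, ciprofloxacin, nafcillin, azithromycin

Ceftazidime 128 μg/mL: ≥ 64 μg/mL → resistant
Tobramycin (0.06 μg/mL) ≤ 0.25 μg/mL → Susceptible
Minocycline (128 μg/mL) ≥ 2 μg/mL → R
Erythromycin 32 μg/mL: ≥ 16 μg/mL — Resistant
Ciprofloxacin (16 μg/mL) ≥ 2 μg/mL → resistant
Nafcillin (64 μg/mL) ≥ 16 μg/mL → resistant
Azithromycin: 256 μg/mL is ≥ 16 μg/mL — resistant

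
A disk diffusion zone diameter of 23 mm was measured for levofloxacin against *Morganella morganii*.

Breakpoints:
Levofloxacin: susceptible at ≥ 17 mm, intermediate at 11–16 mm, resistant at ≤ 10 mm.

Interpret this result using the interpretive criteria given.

Susceptible

Levofloxacin 23 mm: ≥ 17 mm → susceptible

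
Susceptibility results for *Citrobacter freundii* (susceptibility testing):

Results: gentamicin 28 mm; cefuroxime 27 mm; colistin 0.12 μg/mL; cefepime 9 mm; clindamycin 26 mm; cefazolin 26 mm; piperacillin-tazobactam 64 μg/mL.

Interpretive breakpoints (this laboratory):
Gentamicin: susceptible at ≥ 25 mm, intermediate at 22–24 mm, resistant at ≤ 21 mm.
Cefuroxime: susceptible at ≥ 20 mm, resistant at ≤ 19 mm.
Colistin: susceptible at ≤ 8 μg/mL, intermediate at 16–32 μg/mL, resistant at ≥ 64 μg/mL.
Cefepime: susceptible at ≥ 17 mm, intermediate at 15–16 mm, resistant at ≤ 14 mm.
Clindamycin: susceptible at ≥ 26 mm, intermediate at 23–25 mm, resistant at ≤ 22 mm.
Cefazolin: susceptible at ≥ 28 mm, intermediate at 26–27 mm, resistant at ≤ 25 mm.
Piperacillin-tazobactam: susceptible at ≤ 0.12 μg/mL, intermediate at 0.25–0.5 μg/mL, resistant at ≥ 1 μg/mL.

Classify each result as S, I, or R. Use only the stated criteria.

S, S, S, R, S, I, R

Gentamicin (28 mm) ≥ 25 mm ⇒ susceptible
Cefuroxime 27 mm: ≥ 20 mm — S
Colistin 0.12 μg/mL: ≤ 8 μg/mL → susceptible
Cefepime (9 mm) ≤ 14 mm — resistant
Clindamycin 26 mm: ≥ 26 mm ⇒ Susceptible
Cefazolin: 26 mm is in 26–27 mm ⇒ Intermediate
Piperacillin-tazobactam 64 μg/mL: ≥ 1 μg/mL — Resistant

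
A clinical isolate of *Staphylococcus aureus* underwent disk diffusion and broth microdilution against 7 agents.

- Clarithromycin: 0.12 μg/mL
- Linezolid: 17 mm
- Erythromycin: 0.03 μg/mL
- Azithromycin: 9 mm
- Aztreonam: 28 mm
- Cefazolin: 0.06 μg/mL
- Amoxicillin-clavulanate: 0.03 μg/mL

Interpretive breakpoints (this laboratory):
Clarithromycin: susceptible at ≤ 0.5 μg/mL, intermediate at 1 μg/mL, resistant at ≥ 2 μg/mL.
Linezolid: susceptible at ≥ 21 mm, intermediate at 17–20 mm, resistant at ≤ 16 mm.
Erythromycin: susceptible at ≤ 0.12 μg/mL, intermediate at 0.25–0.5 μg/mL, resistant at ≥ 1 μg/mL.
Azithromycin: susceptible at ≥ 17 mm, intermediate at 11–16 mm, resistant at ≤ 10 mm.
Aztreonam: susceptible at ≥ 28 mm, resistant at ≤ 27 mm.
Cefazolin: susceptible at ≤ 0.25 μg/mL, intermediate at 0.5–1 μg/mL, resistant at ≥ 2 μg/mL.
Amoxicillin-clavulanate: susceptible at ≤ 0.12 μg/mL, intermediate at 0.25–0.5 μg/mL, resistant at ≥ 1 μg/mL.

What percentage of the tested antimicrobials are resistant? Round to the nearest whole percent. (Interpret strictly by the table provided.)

14%

Clarithromycin (0.12 μg/mL) ≤ 0.5 μg/mL ⇒ Susceptible
Linezolid 17 mm: in 17–20 mm → intermediate
Erythromycin: 0.03 μg/mL is ≤ 0.12 μg/mL → S
Azithromycin: 9 mm is ≤ 10 mm — R
Aztreonam (28 mm) ≥ 28 mm — S
Cefazolin 0.06 μg/mL: ≤ 0.25 μg/mL ⇒ Susceptible
Amoxicillin-clavulanate (0.03 μg/mL) ≤ 0.12 μg/mL — S
Resistant: 1/7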